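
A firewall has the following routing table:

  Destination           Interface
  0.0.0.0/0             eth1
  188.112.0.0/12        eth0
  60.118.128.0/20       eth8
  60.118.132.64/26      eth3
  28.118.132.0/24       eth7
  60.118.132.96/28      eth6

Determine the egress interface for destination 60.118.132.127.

eth3

Routes whose prefix contains 60.118.132.127:
  0.0.0.0/0 (default, matches everything) -> eth1
  60.118.128.0/20 (60.118.128.0 - 60.118.143.255) -> eth8
  60.118.132.64/26 (60.118.132.64 - 60.118.132.127) -> eth3
More-specific entries that do NOT match:
  60.118.132.96/28 (60.118.132.96 - 60.118.132.111) does not contain 60.118.132.127
Longest matching prefix is /26 -> interface eth3.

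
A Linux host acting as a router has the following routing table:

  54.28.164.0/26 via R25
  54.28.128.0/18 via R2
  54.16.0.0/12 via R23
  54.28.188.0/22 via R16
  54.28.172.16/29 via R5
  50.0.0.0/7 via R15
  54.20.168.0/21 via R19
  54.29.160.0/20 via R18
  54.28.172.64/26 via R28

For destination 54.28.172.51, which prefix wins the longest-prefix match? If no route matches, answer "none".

Entries matching 54.28.172.51:
  54.16.0.0/12 (54.16.0.0 - 54.31.255.255)
  54.28.128.0/18 (54.28.128.0 - 54.28.191.255)
Most specific is 54.28.128.0/18.

54.28.128.0/18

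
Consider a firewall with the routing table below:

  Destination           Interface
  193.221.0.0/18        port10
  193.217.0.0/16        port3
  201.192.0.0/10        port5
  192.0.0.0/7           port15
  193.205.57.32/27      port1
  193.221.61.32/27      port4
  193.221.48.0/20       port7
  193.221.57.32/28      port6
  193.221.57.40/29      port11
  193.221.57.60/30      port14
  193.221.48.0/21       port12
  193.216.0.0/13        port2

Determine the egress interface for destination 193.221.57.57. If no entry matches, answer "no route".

port7

Routes whose prefix contains 193.221.57.57:
  192.0.0.0/7 (192.0.0.0 - 193.255.255.255) -> port15
  193.216.0.0/13 (193.216.0.0 - 193.223.255.255) -> port2
  193.221.0.0/18 (193.221.0.0 - 193.221.63.255) -> port10
  193.221.48.0/20 (193.221.48.0 - 193.221.63.255) -> port7
More-specific entries that do NOT match:
  193.221.57.60/30 (193.221.57.60 - 193.221.57.63) does not contain 193.221.57.57
  193.221.57.40/29 (193.221.57.40 - 193.221.57.47) does not contain 193.221.57.57
  193.221.57.32/28 (193.221.57.32 - 193.221.57.47) does not contain 193.221.57.57
  193.205.57.32/27 (193.205.57.32 - 193.205.57.63) does not contain 193.221.57.57
  193.221.61.32/27 (193.221.61.32 - 193.221.61.63) does not contain 193.221.57.57
  193.221.48.0/21 (193.221.48.0 - 193.221.55.255) does not contain 193.221.57.57
Longest matching prefix is /20 -> interface port7.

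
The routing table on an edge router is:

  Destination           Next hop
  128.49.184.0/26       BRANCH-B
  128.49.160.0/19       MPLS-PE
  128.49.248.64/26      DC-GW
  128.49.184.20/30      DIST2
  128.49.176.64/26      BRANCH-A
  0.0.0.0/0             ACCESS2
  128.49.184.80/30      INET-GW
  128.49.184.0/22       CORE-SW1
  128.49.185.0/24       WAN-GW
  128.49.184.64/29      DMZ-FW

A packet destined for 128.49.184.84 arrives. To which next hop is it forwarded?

Routes whose prefix contains 128.49.184.84:
  0.0.0.0/0 (default, matches everything) -> ACCESS2
  128.49.160.0/19 (128.49.160.0 - 128.49.191.255) -> MPLS-PE
  128.49.184.0/22 (128.49.184.0 - 128.49.187.255) -> CORE-SW1
More-specific entries that do NOT match:
  128.49.184.20/30 (128.49.184.20 - 128.49.184.23) does not contain 128.49.184.84
  128.49.184.80/30 (128.49.184.80 - 128.49.184.83) does not contain 128.49.184.84
  128.49.184.64/29 (128.49.184.64 - 128.49.184.71) does not contain 128.49.184.84
  128.49.184.0/26 (128.49.184.0 - 128.49.184.63) does not contain 128.49.184.84
  128.49.248.64/26 (128.49.248.64 - 128.49.248.127) does not contain 128.49.184.84
  128.49.176.64/26 (128.49.176.64 - 128.49.176.127) does not contain 128.49.184.84
  128.49.185.0/24 (128.49.185.0 - 128.49.185.255) does not contain 128.49.184.84
Longest matching prefix is /22 -> next hop CORE-SW1.

CORE-SW1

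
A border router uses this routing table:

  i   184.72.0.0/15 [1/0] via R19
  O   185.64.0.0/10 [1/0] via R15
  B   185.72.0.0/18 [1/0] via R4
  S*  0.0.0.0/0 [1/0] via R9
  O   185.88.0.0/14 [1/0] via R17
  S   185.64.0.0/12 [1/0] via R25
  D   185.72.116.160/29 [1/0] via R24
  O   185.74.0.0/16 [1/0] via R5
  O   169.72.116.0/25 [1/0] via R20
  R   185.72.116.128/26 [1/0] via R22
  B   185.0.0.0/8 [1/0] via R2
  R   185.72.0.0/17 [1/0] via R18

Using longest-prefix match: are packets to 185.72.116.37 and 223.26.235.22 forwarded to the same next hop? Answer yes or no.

no

185.72.116.37: longest match 185.72.0.0/17 -> R18
223.26.235.22: longest match 0.0.0.0/0 -> R9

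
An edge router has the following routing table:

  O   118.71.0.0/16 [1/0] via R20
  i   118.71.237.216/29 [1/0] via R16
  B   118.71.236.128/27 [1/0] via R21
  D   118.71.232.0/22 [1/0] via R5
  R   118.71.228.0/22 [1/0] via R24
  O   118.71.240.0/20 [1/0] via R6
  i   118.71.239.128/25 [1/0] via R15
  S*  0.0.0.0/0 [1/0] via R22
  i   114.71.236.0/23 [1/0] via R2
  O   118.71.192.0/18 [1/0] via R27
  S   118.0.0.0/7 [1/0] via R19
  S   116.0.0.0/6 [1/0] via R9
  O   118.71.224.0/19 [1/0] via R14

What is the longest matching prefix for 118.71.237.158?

Entries matching 118.71.237.158:
  0.0.0.0/0 (default, matches everything)
  116.0.0.0/6 (116.0.0.0 - 119.255.255.255)
  118.0.0.0/7 (118.0.0.0 - 119.255.255.255)
  118.71.0.0/16 (118.71.0.0 - 118.71.255.255)
  118.71.192.0/18 (118.71.192.0 - 118.71.255.255)
  118.71.224.0/19 (118.71.224.0 - 118.71.255.255)
Most specific is 118.71.224.0/19.

118.71.224.0/19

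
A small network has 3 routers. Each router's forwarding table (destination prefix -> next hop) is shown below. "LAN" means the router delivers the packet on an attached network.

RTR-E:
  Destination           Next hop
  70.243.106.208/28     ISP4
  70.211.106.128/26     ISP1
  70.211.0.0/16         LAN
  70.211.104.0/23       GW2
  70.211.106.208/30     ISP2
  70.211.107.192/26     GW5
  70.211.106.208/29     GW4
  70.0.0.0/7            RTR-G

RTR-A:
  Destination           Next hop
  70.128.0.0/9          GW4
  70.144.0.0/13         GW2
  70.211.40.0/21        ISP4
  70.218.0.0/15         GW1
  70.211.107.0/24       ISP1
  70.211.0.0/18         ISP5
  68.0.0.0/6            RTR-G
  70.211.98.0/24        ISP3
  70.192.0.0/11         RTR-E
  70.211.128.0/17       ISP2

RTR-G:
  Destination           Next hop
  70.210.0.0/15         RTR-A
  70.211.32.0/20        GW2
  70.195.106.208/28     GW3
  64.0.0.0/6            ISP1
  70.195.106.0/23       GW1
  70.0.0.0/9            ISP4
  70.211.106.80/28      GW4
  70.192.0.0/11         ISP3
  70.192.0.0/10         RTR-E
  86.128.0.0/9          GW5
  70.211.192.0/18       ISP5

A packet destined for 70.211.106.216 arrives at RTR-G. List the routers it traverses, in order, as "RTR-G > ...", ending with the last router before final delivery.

At RTR-G: longest match for 70.211.106.216 is 70.210.0.0/15 -> RTR-A
At RTR-A: longest match for 70.211.106.216 is 70.192.0.0/11 -> RTR-E
At RTR-E: longest match for 70.211.106.216 is 70.211.0.0/16 -> LAN

RTR-G > RTR-A > RTR-E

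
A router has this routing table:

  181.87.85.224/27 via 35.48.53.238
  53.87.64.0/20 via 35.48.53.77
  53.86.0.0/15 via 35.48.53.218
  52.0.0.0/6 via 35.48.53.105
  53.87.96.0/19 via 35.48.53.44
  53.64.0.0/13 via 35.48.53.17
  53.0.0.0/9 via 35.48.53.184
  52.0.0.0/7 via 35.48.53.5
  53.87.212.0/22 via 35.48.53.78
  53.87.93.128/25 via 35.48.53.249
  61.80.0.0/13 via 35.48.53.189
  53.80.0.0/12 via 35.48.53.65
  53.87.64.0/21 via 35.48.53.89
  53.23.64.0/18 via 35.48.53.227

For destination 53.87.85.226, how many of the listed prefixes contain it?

Prefixes containing 53.87.85.226:
  52.0.0.0/6 (52.0.0.0 - 55.255.255.255)
  52.0.0.0/7 (52.0.0.0 - 53.255.255.255)
  53.0.0.0/9 (53.0.0.0 - 53.127.255.255)
  53.80.0.0/12 (53.80.0.0 - 53.95.255.255)
  53.86.0.0/15 (53.86.0.0 - 53.87.255.255)
Total matching entries: 5.

5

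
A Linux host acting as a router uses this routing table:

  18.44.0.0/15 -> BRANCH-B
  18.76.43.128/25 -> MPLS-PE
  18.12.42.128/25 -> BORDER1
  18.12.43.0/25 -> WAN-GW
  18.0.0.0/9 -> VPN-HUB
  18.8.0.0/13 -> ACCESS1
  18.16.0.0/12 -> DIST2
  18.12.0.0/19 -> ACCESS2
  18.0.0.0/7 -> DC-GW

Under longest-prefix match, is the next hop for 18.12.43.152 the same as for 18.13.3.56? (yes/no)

18.12.43.152: longest match 18.8.0.0/13 -> ACCESS1
18.13.3.56: longest match 18.8.0.0/13 -> ACCESS1

yes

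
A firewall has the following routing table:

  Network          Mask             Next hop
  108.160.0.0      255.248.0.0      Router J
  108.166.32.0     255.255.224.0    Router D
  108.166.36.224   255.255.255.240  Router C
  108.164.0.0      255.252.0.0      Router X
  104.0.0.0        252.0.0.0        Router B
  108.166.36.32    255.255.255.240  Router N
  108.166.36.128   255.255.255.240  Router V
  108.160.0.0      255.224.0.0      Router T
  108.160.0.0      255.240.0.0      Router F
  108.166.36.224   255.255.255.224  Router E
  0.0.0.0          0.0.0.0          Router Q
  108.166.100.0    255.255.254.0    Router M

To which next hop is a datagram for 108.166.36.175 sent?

Routes whose prefix contains 108.166.36.175:
  0.0.0.0/0 (default, matches everything) -> Router Q
  108.160.0.0/11 (108.160.0.0 - 108.191.255.255) -> Router T
  108.160.0.0/12 (108.160.0.0 - 108.175.255.255) -> Router F
  108.160.0.0/13 (108.160.0.0 - 108.167.255.255) -> Router J
  108.164.0.0/14 (108.164.0.0 - 108.167.255.255) -> Router X
  108.166.32.0/19 (108.166.32.0 - 108.166.63.255) -> Router D
More-specific entries that do NOT match:
  108.166.36.224/28 (108.166.36.224 - 108.166.36.239) does not contain 108.166.36.175
  108.166.36.32/28 (108.166.36.32 - 108.166.36.47) does not contain 108.166.36.175
  108.166.36.128/28 (108.166.36.128 - 108.166.36.143) does not contain 108.166.36.175
  108.166.36.224/27 (108.166.36.224 - 108.166.36.255) does not contain 108.166.36.175
  108.166.100.0/23 (108.166.100.0 - 108.166.101.255) does not contain 108.166.36.175
Longest matching prefix is /19 -> next hop Router D.

Router D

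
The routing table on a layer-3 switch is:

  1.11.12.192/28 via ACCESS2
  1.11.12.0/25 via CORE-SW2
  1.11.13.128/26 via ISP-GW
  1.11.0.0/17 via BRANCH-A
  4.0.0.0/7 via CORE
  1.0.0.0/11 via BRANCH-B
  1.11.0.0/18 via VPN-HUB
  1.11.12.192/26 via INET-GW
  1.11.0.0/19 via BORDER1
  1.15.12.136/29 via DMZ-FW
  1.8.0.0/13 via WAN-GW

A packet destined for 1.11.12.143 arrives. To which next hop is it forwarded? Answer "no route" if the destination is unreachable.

Routes whose prefix contains 1.11.12.143:
  1.0.0.0/11 (1.0.0.0 - 1.31.255.255) -> BRANCH-B
  1.8.0.0/13 (1.8.0.0 - 1.15.255.255) -> WAN-GW
  1.11.0.0/17 (1.11.0.0 - 1.11.127.255) -> BRANCH-A
  1.11.0.0/18 (1.11.0.0 - 1.11.63.255) -> VPN-HUB
  1.11.0.0/19 (1.11.0.0 - 1.11.31.255) -> BORDER1
More-specific entries that do NOT match:
  1.15.12.136/29 (1.15.12.136 - 1.15.12.143) does not contain 1.11.12.143
  1.11.12.192/28 (1.11.12.192 - 1.11.12.207) does not contain 1.11.12.143
  1.11.13.128/26 (1.11.13.128 - 1.11.13.191) does not contain 1.11.12.143
  1.11.12.192/26 (1.11.12.192 - 1.11.12.255) does not contain 1.11.12.143
  1.11.12.0/25 (1.11.12.0 - 1.11.12.127) does not contain 1.11.12.143
Longest matching prefix is /19 -> next hop BORDER1.

BORDER1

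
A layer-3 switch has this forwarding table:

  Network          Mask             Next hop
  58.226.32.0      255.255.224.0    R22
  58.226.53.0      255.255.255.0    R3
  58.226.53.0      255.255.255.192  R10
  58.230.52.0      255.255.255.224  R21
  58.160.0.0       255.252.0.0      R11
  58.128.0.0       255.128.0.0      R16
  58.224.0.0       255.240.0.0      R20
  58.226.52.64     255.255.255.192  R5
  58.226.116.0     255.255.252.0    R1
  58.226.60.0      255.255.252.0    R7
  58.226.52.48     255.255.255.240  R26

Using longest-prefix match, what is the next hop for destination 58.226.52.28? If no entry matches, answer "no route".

Routes whose prefix contains 58.226.52.28:
  58.128.0.0/9 (58.128.0.0 - 58.255.255.255) -> R16
  58.224.0.0/12 (58.224.0.0 - 58.239.255.255) -> R20
  58.226.32.0/19 (58.226.32.0 - 58.226.63.255) -> R22
More-specific entries that do NOT match:
  58.226.52.48/28 (58.226.52.48 - 58.226.52.63) does not contain 58.226.52.28
  58.230.52.0/27 (58.230.52.0 - 58.230.52.31) does not contain 58.226.52.28
  58.226.53.0/26 (58.226.53.0 - 58.226.53.63) does not contain 58.226.52.28
  58.226.52.64/26 (58.226.52.64 - 58.226.52.127) does not contain 58.226.52.28
  58.226.53.0/24 (58.226.53.0 - 58.226.53.255) does not contain 58.226.52.28
  58.226.116.0/22 (58.226.116.0 - 58.226.119.255) does not contain 58.226.52.28
  58.226.60.0/22 (58.226.60.0 - 58.226.63.255) does not contain 58.226.52.28
Longest matching prefix is /19 -> next hop R22.

R22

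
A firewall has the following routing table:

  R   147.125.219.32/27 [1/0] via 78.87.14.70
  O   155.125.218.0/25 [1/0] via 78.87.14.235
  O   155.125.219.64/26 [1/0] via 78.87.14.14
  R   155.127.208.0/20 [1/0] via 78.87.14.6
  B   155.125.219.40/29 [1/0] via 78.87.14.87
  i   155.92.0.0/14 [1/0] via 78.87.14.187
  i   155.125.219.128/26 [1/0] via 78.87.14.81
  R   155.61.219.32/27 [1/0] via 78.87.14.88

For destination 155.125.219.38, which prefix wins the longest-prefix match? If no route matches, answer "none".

none

155.125.219.38 is outside every listed prefix and there is no default route.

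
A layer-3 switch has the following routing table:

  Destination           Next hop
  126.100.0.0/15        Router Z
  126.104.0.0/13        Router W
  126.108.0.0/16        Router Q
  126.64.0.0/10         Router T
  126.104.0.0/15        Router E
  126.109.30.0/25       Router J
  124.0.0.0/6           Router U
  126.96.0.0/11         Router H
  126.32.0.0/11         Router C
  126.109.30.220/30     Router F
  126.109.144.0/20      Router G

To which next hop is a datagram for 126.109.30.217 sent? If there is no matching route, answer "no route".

Router W

Routes whose prefix contains 126.109.30.217:
  124.0.0.0/6 (124.0.0.0 - 127.255.255.255) -> Router U
  126.64.0.0/10 (126.64.0.0 - 126.127.255.255) -> Router T
  126.96.0.0/11 (126.96.0.0 - 126.127.255.255) -> Router H
  126.104.0.0/13 (126.104.0.0 - 126.111.255.255) -> Router W
More-specific entries that do NOT match:
  126.109.30.220/30 (126.109.30.220 - 126.109.30.223) does not contain 126.109.30.217
  126.109.30.0/25 (126.109.30.0 - 126.109.30.127) does not contain 126.109.30.217
  126.109.144.0/20 (126.109.144.0 - 126.109.159.255) does not contain 126.109.30.217
  126.108.0.0/16 (126.108.0.0 - 126.108.255.255) does not contain 126.109.30.217
  126.100.0.0/15 (126.100.0.0 - 126.101.255.255) does not contain 126.109.30.217
  126.104.0.0/15 (126.104.0.0 - 126.105.255.255) does not contain 126.109.30.217
Longest matching prefix is /13 -> next hop Router W.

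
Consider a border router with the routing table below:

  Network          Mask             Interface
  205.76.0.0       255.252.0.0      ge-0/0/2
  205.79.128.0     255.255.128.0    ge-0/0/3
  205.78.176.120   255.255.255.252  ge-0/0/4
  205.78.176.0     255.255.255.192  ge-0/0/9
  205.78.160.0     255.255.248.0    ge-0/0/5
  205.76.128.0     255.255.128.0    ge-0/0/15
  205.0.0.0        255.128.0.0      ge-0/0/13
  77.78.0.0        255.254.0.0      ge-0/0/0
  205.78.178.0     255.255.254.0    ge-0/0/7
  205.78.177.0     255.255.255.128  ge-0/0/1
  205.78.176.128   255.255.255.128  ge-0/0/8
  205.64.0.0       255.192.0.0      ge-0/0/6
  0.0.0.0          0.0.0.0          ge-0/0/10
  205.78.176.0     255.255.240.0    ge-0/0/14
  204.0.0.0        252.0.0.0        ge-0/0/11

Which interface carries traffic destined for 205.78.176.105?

ge-0/0/14

Routes whose prefix contains 205.78.176.105:
  0.0.0.0/0 (default, matches everything) -> ge-0/0/10
  204.0.0.0/6 (204.0.0.0 - 207.255.255.255) -> ge-0/0/11
  205.0.0.0/9 (205.0.0.0 - 205.127.255.255) -> ge-0/0/13
  205.64.0.0/10 (205.64.0.0 - 205.127.255.255) -> ge-0/0/6
  205.76.0.0/14 (205.76.0.0 - 205.79.255.255) -> ge-0/0/2
  205.78.176.0/20 (205.78.176.0 - 205.78.191.255) -> ge-0/0/14
More-specific entries that do NOT match:
  205.78.176.120/30 (205.78.176.120 - 205.78.176.123) does not contain 205.78.176.105
  205.78.176.0/26 (205.78.176.0 - 205.78.176.63) does not contain 205.78.176.105
  205.78.177.0/25 (205.78.177.0 - 205.78.177.127) does not contain 205.78.176.105
  205.78.176.128/25 (205.78.176.128 - 205.78.176.255) does not contain 205.78.176.105
  205.78.178.0/23 (205.78.178.0 - 205.78.179.255) does not contain 205.78.176.105
  205.78.160.0/21 (205.78.160.0 - 205.78.167.255) does not contain 205.78.176.105
Longest matching prefix is /20 -> interface ge-0/0/14.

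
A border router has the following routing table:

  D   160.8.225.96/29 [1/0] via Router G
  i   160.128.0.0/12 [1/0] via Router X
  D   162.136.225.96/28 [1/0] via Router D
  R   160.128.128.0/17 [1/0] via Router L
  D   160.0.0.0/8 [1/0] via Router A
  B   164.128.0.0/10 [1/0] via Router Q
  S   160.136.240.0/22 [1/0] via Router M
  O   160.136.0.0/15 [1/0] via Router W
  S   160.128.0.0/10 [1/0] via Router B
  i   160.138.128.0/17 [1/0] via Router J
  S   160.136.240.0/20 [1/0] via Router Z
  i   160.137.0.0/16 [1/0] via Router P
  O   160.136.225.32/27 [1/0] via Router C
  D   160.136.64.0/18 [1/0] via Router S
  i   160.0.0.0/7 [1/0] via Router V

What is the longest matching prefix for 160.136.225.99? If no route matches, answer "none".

160.136.0.0/15

Entries matching 160.136.225.99:
  160.0.0.0/7 (160.0.0.0 - 161.255.255.255)
  160.0.0.0/8 (160.0.0.0 - 160.255.255.255)
  160.128.0.0/10 (160.128.0.0 - 160.191.255.255)
  160.128.0.0/12 (160.128.0.0 - 160.143.255.255)
  160.136.0.0/15 (160.136.0.0 - 160.137.255.255)
Most specific is 160.136.0.0/15.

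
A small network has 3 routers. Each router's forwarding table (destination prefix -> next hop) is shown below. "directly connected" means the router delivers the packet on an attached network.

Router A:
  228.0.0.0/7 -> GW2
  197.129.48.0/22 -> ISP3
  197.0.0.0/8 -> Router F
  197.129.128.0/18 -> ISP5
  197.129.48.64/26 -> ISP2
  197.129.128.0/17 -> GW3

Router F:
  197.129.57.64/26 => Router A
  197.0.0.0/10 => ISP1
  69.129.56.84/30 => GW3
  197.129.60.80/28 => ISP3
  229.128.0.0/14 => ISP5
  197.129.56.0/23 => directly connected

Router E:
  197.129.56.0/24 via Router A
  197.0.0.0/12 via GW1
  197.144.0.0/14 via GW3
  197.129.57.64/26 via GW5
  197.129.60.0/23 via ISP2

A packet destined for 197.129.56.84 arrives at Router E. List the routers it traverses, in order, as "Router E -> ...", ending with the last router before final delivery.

Router E -> Router A -> Router F

At Router E: longest match for 197.129.56.84 is 197.129.56.0/24 -> Router A
At Router A: longest match for 197.129.56.84 is 197.0.0.0/8 -> Router F
At Router F: longest match for 197.129.56.84 is 197.129.56.0/23 -> directly connected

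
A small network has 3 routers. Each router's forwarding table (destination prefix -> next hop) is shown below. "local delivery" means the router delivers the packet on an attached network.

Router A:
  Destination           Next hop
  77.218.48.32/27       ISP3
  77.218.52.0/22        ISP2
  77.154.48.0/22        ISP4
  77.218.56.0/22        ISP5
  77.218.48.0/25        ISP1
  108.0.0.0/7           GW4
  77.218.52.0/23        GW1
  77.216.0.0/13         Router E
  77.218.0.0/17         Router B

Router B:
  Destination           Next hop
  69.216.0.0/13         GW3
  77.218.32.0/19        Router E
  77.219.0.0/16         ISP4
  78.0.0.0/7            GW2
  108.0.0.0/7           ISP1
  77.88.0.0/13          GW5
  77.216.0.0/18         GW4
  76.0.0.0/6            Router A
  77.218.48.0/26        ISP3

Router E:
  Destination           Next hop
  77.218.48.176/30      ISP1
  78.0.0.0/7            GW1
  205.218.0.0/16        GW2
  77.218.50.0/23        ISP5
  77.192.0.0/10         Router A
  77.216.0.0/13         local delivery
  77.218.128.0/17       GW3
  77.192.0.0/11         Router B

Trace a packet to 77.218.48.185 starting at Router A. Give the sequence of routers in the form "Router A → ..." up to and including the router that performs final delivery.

Router A → Router B → Router E

At Router A: longest match for 77.218.48.185 is 77.218.0.0/17 -> Router B
At Router B: longest match for 77.218.48.185 is 77.218.32.0/19 -> Router E
At Router E: longest match for 77.218.48.185 is 77.216.0.0/13 -> local delivery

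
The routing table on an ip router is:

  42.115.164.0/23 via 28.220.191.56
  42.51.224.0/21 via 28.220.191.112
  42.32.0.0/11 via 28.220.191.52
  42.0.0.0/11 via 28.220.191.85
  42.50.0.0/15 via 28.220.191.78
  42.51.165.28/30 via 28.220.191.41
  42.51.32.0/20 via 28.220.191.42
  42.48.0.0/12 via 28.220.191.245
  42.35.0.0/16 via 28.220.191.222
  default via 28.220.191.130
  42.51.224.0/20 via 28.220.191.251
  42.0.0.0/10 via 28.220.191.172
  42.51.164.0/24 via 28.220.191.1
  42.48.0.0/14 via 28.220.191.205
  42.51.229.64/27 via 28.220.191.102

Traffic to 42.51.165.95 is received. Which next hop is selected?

28.220.191.78

Routes whose prefix contains 42.51.165.95:
  0.0.0.0/0 (default, matches everything) -> 28.220.191.130
  42.0.0.0/10 (42.0.0.0 - 42.63.255.255) -> 28.220.191.172
  42.32.0.0/11 (42.32.0.0 - 42.63.255.255) -> 28.220.191.52
  42.48.0.0/12 (42.48.0.0 - 42.63.255.255) -> 28.220.191.245
  42.48.0.0/14 (42.48.0.0 - 42.51.255.255) -> 28.220.191.205
  42.50.0.0/15 (42.50.0.0 - 42.51.255.255) -> 28.220.191.78
More-specific entries that do NOT match:
  42.51.165.28/30 (42.51.165.28 - 42.51.165.31) does not contain 42.51.165.95
  42.51.229.64/27 (42.51.229.64 - 42.51.229.95) does not contain 42.51.165.95
  42.51.164.0/24 (42.51.164.0 - 42.51.164.255) does not contain 42.51.165.95
  42.115.164.0/23 (42.115.164.0 - 42.115.165.255) does not contain 42.51.165.95
  42.51.224.0/21 (42.51.224.0 - 42.51.231.255) does not contain 42.51.165.95
  42.51.32.0/20 (42.51.32.0 - 42.51.47.255) does not contain 42.51.165.95
  42.51.224.0/20 (42.51.224.0 - 42.51.239.255) does not contain 42.51.165.95
  42.35.0.0/16 (42.35.0.0 - 42.35.255.255) does not contain 42.51.165.95
Longest matching prefix is /15 -> next hop 28.220.191.78.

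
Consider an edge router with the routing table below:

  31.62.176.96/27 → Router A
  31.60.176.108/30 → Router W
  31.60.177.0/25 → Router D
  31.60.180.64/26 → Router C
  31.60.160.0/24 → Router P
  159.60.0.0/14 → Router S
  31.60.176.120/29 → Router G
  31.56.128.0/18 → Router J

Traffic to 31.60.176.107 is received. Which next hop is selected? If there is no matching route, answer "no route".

No entry's prefix contains 31.60.176.107; there is no default route.

no route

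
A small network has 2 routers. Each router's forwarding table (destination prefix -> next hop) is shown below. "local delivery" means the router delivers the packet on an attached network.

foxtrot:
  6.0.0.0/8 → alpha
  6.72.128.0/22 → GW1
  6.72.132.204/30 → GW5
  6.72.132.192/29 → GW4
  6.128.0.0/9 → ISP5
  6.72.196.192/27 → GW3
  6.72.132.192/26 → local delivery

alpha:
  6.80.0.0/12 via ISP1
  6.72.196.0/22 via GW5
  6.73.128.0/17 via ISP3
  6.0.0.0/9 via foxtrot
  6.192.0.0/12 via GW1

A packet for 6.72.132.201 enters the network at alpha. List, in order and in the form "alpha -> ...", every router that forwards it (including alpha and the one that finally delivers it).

At alpha: longest match for 6.72.132.201 is 6.0.0.0/9 -> foxtrot
At foxtrot: longest match for 6.72.132.201 is 6.72.132.192/26 -> local delivery

alpha -> foxtrot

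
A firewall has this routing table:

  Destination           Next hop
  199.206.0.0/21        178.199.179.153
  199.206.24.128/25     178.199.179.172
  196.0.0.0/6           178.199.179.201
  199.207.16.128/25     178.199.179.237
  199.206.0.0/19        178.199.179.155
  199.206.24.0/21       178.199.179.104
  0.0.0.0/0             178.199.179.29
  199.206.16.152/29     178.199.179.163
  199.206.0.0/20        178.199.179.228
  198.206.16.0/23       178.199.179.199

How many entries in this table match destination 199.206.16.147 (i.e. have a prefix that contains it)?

Prefixes containing 199.206.16.147:
  0.0.0.0/0 (default, matches everything)
  196.0.0.0/6 (196.0.0.0 - 199.255.255.255)
  199.206.0.0/19 (199.206.0.0 - 199.206.31.255)
Total matching entries: 3.

3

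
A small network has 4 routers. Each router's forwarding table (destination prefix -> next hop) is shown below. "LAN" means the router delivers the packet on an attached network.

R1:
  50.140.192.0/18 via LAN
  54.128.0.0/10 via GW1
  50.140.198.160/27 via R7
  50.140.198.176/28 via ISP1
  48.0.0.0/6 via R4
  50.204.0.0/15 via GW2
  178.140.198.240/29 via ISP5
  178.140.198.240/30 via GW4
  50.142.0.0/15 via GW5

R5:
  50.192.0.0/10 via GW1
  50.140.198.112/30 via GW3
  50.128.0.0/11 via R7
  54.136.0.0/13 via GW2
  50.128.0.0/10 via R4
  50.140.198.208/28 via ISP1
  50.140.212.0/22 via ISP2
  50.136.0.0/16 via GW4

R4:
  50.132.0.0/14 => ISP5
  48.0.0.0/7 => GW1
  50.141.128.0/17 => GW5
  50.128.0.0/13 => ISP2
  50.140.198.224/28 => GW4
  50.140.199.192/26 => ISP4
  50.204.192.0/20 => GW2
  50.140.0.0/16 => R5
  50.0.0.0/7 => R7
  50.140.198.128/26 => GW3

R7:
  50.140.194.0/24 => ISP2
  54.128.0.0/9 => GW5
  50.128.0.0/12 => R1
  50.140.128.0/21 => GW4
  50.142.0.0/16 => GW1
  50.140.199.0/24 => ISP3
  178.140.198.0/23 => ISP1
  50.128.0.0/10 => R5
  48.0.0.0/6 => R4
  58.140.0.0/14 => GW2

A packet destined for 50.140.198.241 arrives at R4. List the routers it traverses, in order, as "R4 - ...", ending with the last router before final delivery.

R4 - R5 - R7 - R1

At R4: longest match for 50.140.198.241 is 50.140.0.0/16 -> R5
At R5: longest match for 50.140.198.241 is 50.128.0.0/11 -> R7
At R7: longest match for 50.140.198.241 is 50.128.0.0/12 -> R1
At R1: longest match for 50.140.198.241 is 50.140.192.0/18 -> LAN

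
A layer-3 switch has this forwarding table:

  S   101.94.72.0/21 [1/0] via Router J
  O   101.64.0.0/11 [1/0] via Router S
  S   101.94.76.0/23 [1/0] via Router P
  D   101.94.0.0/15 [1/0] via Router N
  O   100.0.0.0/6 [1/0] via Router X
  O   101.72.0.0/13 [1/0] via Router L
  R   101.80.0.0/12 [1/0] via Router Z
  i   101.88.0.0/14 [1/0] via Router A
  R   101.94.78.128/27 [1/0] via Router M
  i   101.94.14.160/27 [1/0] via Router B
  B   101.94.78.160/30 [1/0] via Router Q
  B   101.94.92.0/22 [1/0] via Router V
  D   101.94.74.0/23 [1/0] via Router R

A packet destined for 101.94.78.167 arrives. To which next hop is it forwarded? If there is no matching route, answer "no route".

Routes whose prefix contains 101.94.78.167:
  100.0.0.0/6 (100.0.0.0 - 103.255.255.255) -> Router X
  101.64.0.0/11 (101.64.0.0 - 101.95.255.255) -> Router S
  101.80.0.0/12 (101.80.0.0 - 101.95.255.255) -> Router Z
  101.94.0.0/15 (101.94.0.0 - 101.95.255.255) -> Router N
  101.94.72.0/21 (101.94.72.0 - 101.94.79.255) -> Router J
More-specific entries that do NOT match:
  101.94.78.160/30 (101.94.78.160 - 101.94.78.163) does not contain 101.94.78.167
  101.94.78.128/27 (101.94.78.128 - 101.94.78.159) does not contain 101.94.78.167
  101.94.14.160/27 (101.94.14.160 - 101.94.14.191) does not contain 101.94.78.167
  101.94.76.0/23 (101.94.76.0 - 101.94.77.255) does not contain 101.94.78.167
  101.94.74.0/23 (101.94.74.0 - 101.94.75.255) does not contain 101.94.78.167
  101.94.92.0/22 (101.94.92.0 - 101.94.95.255) does not contain 101.94.78.167
Longest matching prefix is /21 -> next hop Router J.

Router J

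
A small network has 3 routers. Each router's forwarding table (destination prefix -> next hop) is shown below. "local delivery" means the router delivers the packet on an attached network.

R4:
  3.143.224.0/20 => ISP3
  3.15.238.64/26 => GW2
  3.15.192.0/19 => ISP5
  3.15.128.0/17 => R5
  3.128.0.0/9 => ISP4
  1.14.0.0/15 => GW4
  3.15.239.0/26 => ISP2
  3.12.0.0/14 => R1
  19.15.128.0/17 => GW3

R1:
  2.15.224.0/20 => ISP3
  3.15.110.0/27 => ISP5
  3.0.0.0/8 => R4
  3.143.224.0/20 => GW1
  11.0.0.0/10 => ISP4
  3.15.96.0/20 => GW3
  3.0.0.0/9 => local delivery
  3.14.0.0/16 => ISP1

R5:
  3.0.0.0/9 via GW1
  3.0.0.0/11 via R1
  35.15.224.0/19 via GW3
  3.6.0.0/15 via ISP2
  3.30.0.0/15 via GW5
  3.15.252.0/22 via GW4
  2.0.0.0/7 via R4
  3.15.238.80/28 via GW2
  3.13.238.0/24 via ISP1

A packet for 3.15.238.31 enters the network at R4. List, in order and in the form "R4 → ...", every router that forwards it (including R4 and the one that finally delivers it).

At R4: longest match for 3.15.238.31 is 3.15.128.0/17 -> R5
At R5: longest match for 3.15.238.31 is 3.0.0.0/11 -> R1
At R1: longest match for 3.15.238.31 is 3.0.0.0/9 -> local delivery

R4 → R5 → R1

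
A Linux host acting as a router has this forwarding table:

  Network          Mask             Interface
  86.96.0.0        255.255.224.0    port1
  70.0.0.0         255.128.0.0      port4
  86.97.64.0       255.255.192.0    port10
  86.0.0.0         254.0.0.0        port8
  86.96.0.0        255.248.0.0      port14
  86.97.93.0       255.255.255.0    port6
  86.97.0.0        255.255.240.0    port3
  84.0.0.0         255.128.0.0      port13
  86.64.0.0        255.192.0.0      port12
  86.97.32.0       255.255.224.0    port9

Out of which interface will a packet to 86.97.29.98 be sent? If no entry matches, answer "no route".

port14

Routes whose prefix contains 86.97.29.98:
  86.0.0.0/7 (86.0.0.0 - 87.255.255.255) -> port8
  86.64.0.0/10 (86.64.0.0 - 86.127.255.255) -> port12
  86.96.0.0/13 (86.96.0.0 - 86.103.255.255) -> port14
More-specific entries that do NOT match:
  86.97.93.0/24 (86.97.93.0 - 86.97.93.255) does not contain 86.97.29.98
  86.97.0.0/20 (86.97.0.0 - 86.97.15.255) does not contain 86.97.29.98
  86.96.0.0/19 (86.96.0.0 - 86.96.31.255) does not contain 86.97.29.98
  86.97.32.0/19 (86.97.32.0 - 86.97.63.255) does not contain 86.97.29.98
  86.97.64.0/18 (86.97.64.0 - 86.97.127.255) does not contain 86.97.29.98
Longest matching prefix is /13 -> interface port14.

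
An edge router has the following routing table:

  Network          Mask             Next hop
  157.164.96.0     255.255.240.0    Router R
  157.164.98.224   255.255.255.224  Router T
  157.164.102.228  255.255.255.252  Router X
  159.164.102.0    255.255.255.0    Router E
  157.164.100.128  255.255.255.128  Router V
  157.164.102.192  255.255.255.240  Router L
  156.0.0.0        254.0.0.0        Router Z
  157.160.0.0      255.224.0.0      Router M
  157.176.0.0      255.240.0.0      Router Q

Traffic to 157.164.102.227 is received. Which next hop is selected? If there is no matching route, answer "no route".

Routes whose prefix contains 157.164.102.227:
  156.0.0.0/7 (156.0.0.0 - 157.255.255.255) -> Router Z
  157.160.0.0/11 (157.160.0.0 - 157.191.255.255) -> Router M
  157.164.96.0/20 (157.164.96.0 - 157.164.111.255) -> Router R
More-specific entries that do NOT match:
  157.164.102.228/30 (157.164.102.228 - 157.164.102.231) does not contain 157.164.102.227
  157.164.102.192/28 (157.164.102.192 - 157.164.102.207) does not contain 157.164.102.227
  157.164.98.224/27 (157.164.98.224 - 157.164.98.255) does not contain 157.164.102.227
  157.164.100.128/25 (157.164.100.128 - 157.164.100.255) does not contain 157.164.102.227
  159.164.102.0/24 (159.164.102.0 - 159.164.102.255) does not contain 157.164.102.227
Longest matching prefix is /20 -> next hop Router R.

Router R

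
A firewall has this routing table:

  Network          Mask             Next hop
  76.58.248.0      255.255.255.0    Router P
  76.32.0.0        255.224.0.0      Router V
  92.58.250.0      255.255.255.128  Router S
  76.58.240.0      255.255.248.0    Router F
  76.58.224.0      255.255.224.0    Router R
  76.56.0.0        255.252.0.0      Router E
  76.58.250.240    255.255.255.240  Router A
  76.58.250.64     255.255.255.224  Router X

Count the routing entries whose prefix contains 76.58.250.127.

Prefixes containing 76.58.250.127:
  76.32.0.0/11 (76.32.0.0 - 76.63.255.255)
  76.56.0.0/14 (76.56.0.0 - 76.59.255.255)
  76.58.224.0/19 (76.58.224.0 - 76.58.255.255)
Total matching entries: 3.

3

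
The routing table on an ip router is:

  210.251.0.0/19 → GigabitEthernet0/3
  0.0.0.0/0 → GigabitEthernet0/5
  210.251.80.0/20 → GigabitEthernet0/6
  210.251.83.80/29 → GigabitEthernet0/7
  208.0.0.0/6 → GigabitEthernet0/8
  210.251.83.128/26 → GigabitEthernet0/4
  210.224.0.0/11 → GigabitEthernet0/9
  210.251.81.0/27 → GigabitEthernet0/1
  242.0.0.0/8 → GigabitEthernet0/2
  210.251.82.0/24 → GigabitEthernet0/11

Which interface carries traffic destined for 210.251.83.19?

GigabitEthernet0/6

Routes whose prefix contains 210.251.83.19:
  0.0.0.0/0 (default, matches everything) -> GigabitEthernet0/5
  208.0.0.0/6 (208.0.0.0 - 211.255.255.255) -> GigabitEthernet0/8
  210.224.0.0/11 (210.224.0.0 - 210.255.255.255) -> GigabitEthernet0/9
  210.251.80.0/20 (210.251.80.0 - 210.251.95.255) -> GigabitEthernet0/6
More-specific entries that do NOT match:
  210.251.83.80/29 (210.251.83.80 - 210.251.83.87) does not contain 210.251.83.19
  210.251.81.0/27 (210.251.81.0 - 210.251.81.31) does not contain 210.251.83.19
  210.251.83.128/26 (210.251.83.128 - 210.251.83.191) does not contain 210.251.83.19
  210.251.82.0/24 (210.251.82.0 - 210.251.82.255) does not contain 210.251.83.19
Longest matching prefix is /20 -> interface GigabitEthernet0/6.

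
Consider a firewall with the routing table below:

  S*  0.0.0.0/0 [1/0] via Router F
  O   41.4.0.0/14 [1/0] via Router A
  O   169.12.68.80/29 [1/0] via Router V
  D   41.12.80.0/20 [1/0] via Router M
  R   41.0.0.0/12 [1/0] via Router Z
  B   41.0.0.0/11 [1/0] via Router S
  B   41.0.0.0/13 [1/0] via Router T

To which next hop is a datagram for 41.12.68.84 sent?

Router Z

Routes whose prefix contains 41.12.68.84:
  0.0.0.0/0 (default, matches everything) -> Router F
  41.0.0.0/11 (41.0.0.0 - 41.31.255.255) -> Router S
  41.0.0.0/12 (41.0.0.0 - 41.15.255.255) -> Router Z
More-specific entries that do NOT match:
  169.12.68.80/29 (169.12.68.80 - 169.12.68.87) does not contain 41.12.68.84
  41.12.80.0/20 (41.12.80.0 - 41.12.95.255) does not contain 41.12.68.84
  41.4.0.0/14 (41.4.0.0 - 41.7.255.255) does not contain 41.12.68.84
  41.0.0.0/13 (41.0.0.0 - 41.7.255.255) does not contain 41.12.68.84
Longest matching prefix is /12 -> next hop Router Z.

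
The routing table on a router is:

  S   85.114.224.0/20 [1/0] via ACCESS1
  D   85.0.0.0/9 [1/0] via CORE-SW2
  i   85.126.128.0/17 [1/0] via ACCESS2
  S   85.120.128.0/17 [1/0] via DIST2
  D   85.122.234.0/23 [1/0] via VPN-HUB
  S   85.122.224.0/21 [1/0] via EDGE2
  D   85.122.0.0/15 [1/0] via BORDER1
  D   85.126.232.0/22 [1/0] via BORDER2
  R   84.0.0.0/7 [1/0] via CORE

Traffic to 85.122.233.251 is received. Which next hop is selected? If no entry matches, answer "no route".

Routes whose prefix contains 85.122.233.251:
  84.0.0.0/7 (84.0.0.0 - 85.255.255.255) -> CORE
  85.0.0.0/9 (85.0.0.0 - 85.127.255.255) -> CORE-SW2
  85.122.0.0/15 (85.122.0.0 - 85.123.255.255) -> BORDER1
More-specific entries that do NOT match:
  85.122.234.0/23 (85.122.234.0 - 85.122.235.255) does not contain 85.122.233.251
  85.126.232.0/22 (85.126.232.0 - 85.126.235.255) does not contain 85.122.233.251
  85.122.224.0/21 (85.122.224.0 - 85.122.231.255) does not contain 85.122.233.251
  85.114.224.0/20 (85.114.224.0 - 85.114.239.255) does not contain 85.122.233.251
  85.126.128.0/17 (85.126.128.0 - 85.126.255.255) does not contain 85.122.233.251
  85.120.128.0/17 (85.120.128.0 - 85.120.255.255) does not contain 85.122.233.251
Longest matching prefix is /15 -> next hop BORDER1.

BORDER1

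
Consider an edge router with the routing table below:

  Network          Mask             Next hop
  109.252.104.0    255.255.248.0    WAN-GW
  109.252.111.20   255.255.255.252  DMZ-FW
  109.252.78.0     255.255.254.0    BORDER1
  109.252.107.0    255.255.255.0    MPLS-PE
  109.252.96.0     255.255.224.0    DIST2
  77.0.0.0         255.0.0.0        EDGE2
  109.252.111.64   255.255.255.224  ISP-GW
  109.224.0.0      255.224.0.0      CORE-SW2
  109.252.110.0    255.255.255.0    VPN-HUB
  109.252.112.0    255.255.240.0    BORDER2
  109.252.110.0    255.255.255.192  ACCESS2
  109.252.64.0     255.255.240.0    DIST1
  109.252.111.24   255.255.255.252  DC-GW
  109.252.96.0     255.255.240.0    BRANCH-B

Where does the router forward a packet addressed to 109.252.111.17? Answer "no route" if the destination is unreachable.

Routes whose prefix contains 109.252.111.17:
  109.224.0.0/11 (109.224.0.0 - 109.255.255.255) -> CORE-SW2
  109.252.96.0/19 (109.252.96.0 - 109.252.127.255) -> DIST2
  109.252.96.0/20 (109.252.96.0 - 109.252.111.255) -> BRANCH-B
  109.252.104.0/21 (109.252.104.0 - 109.252.111.255) -> WAN-GW
More-specific entries that do NOT match:
  109.252.111.20/30 (109.252.111.20 - 109.252.111.23) does not contain 109.252.111.17
  109.252.111.24/30 (109.252.111.24 - 109.252.111.27) does not contain 109.252.111.17
  109.252.111.64/27 (109.252.111.64 - 109.252.111.95) does not contain 109.252.111.17
  109.252.110.0/26 (109.252.110.0 - 109.252.110.63) does not contain 109.252.111.17
  109.252.107.0/24 (109.252.107.0 - 109.252.107.255) does not contain 109.252.111.17
  109.252.110.0/24 (109.252.110.0 - 109.252.110.255) does not contain 109.252.111.17
  109.252.78.0/23 (109.252.78.0 - 109.252.79.255) does not contain 109.252.111.17
Longest matching prefix is /21 -> next hop WAN-GW.

WAN-GW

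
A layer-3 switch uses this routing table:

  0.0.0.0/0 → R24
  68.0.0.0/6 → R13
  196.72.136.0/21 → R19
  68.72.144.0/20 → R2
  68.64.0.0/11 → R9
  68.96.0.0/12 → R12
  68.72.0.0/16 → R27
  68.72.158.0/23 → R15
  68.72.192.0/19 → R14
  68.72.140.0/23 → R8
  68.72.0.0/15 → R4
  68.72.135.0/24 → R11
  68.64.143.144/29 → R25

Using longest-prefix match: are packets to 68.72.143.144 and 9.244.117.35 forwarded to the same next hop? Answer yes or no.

68.72.143.144: longest match 68.72.0.0/16 -> R27
9.244.117.35: longest match 0.0.0.0/0 -> R24

no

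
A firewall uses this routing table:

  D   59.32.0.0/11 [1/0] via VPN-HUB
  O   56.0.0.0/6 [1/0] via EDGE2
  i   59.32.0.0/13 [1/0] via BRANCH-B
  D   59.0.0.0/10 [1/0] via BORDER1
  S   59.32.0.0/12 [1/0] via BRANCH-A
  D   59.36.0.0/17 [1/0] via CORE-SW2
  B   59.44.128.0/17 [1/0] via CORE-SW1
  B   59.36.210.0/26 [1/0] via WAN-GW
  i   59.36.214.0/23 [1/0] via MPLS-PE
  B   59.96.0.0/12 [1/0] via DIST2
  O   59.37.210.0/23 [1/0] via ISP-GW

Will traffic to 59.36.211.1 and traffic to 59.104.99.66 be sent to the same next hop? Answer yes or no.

59.36.211.1: longest match 59.32.0.0/13 -> BRANCH-B
59.104.99.66: longest match 59.96.0.0/12 -> DIST2

no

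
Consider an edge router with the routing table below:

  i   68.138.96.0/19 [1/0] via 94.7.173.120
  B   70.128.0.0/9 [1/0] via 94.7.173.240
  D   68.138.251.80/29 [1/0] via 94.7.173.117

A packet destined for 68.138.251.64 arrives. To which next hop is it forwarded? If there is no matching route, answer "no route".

No entry's prefix contains 68.138.251.64; there is no default route.

no route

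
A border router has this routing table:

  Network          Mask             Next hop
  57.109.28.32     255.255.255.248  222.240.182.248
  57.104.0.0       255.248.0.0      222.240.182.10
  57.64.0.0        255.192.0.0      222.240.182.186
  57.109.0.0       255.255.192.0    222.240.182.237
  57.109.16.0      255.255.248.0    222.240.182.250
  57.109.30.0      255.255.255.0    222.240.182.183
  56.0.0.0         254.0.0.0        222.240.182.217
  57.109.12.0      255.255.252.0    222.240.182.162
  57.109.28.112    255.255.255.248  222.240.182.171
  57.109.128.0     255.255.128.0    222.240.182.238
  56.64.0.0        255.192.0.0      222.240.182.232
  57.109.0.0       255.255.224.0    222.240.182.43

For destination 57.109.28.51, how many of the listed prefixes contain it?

Prefixes containing 57.109.28.51:
  56.0.0.0/7 (56.0.0.0 - 57.255.255.255)
  57.64.0.0/10 (57.64.0.0 - 57.127.255.255)
  57.104.0.0/13 (57.104.0.0 - 57.111.255.255)
  57.109.0.0/18 (57.109.0.0 - 57.109.63.255)
  57.109.0.0/19 (57.109.0.0 - 57.109.31.255)
Total matching entries: 5.

5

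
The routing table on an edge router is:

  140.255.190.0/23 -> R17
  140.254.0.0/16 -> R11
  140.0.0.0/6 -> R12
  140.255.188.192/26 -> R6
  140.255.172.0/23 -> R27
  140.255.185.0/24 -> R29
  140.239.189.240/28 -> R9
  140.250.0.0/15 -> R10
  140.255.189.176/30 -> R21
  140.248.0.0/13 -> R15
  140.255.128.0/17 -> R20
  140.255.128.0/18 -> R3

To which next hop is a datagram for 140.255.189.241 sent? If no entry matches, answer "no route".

Routes whose prefix contains 140.255.189.241:
  140.0.0.0/6 (140.0.0.0 - 143.255.255.255) -> R12
  140.248.0.0/13 (140.248.0.0 - 140.255.255.255) -> R15
  140.255.128.0/17 (140.255.128.0 - 140.255.255.255) -> R20
  140.255.128.0/18 (140.255.128.0 - 140.255.191.255) -> R3
More-specific entries that do NOT match:
  140.255.189.176/30 (140.255.189.176 - 140.255.189.179) does not contain 140.255.189.241
  140.239.189.240/28 (140.239.189.240 - 140.239.189.255) does not contain 140.255.189.241
  140.255.188.192/26 (140.255.188.192 - 140.255.188.255) does not contain 140.255.189.241
  140.255.185.0/24 (140.255.185.0 - 140.255.185.255) does not contain 140.255.189.241
  140.255.190.0/23 (140.255.190.0 - 140.255.191.255) does not contain 140.255.189.241
  140.255.172.0/23 (140.255.172.0 - 140.255.173.255) does not contain 140.255.189.241
Longest matching prefix is /18 -> next hop R3.

R3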